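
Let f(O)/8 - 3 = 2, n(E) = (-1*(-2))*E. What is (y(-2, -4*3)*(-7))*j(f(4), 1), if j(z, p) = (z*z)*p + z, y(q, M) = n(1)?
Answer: -22960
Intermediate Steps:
n(E) = 2*E
y(q, M) = 2 (y(q, M) = 2*1 = 2)
f(O) = 40 (f(O) = 24 + 8*2 = 24 + 16 = 40)
j(z, p) = z + p*z² (j(z, p) = z²*p + z = p*z² + z = z + p*z²)
(y(-2, -4*3)*(-7))*j(f(4), 1) = (2*(-7))*(40*(1 + 1*40)) = -560*(1 + 40) = -560*41 = -14*1640 = -22960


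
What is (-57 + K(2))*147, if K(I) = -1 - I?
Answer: -8820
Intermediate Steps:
(-57 + K(2))*147 = (-57 + (-1 - 1*2))*147 = (-57 + (-1 - 2))*147 = (-57 - 3)*147 = -60*147 = -8820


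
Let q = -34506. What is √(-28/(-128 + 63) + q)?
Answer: I*√145786030/65 ≈ 185.76*I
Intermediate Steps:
√(-28/(-128 + 63) + q) = √(-28/(-128 + 63) - 34506) = √(-28/(-65) - 34506) = √(-1/65*(-28) - 34506) = √(28/65 - 34506) = √(-2242862/65) = I*√145786030/65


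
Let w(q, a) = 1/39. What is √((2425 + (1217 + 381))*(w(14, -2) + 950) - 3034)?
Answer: √645397337/13 ≈ 1954.2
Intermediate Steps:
w(q, a) = 1/39
√((2425 + (1217 + 381))*(w(14, -2) + 950) - 3034) = √((2425 + (1217 + 381))*(1/39 + 950) - 3034) = √((2425 + 1598)*(37051/39) - 3034) = √(4023*(37051/39) - 3034) = √(49685391/13 - 3034) = √(49645949/13) = √645397337/13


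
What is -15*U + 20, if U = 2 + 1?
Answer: -25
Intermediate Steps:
U = 3
-15*U + 20 = -15*3 + 20 = -45 + 20 = -25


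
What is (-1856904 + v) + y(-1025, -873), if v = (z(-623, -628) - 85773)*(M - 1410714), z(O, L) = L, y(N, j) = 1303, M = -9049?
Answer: 122667087362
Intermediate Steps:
v = 122668942963 (v = (-628 - 85773)*(-9049 - 1410714) = -86401*(-1419763) = 122668942963)
(-1856904 + v) + y(-1025, -873) = (-1856904 + 122668942963) + 1303 = 122667086059 + 1303 = 122667087362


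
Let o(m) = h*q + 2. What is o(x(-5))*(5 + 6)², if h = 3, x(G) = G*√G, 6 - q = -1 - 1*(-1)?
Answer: 2420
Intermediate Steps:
q = 6 (q = 6 - (-1 - 1*(-1)) = 6 - (-1 + 1) = 6 - 1*0 = 6 + 0 = 6)
x(G) = G^(3/2)
o(m) = 20 (o(m) = 3*6 + 2 = 18 + 2 = 20)
o(x(-5))*(5 + 6)² = 20*(5 + 6)² = 20*11² = 20*121 = 2420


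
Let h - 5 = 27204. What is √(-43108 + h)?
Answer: I*√15899 ≈ 126.09*I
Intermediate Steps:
h = 27209 (h = 5 + 27204 = 27209)
√(-43108 + h) = √(-43108 + 27209) = √(-15899) = I*√15899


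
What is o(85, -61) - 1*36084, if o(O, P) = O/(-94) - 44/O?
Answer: -288322521/7990 ≈ -36085.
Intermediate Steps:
o(O, P) = -44/O - O/94 (o(O, P) = O*(-1/94) - 44/O = -O/94 - 44/O = -44/O - O/94)
o(85, -61) - 1*36084 = (-44/85 - 1/94*85) - 1*36084 = (-44*1/85 - 85/94) - 36084 = (-44/85 - 85/94) - 36084 = -11361/7990 - 36084 = -288322521/7990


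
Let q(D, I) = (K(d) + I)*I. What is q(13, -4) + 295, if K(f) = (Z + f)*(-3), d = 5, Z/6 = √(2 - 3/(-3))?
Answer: 371 + 72*√3 ≈ 495.71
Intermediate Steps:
Z = 6*√3 (Z = 6*√(2 - 3/(-3)) = 6*√(2 - 3*(-⅓)) = 6*√(2 + 1) = 6*√3 ≈ 10.392)
K(f) = -18*√3 - 3*f (K(f) = (6*√3 + f)*(-3) = (f + 6*√3)*(-3) = -18*√3 - 3*f)
q(D, I) = I*(-15 + I - 18*√3) (q(D, I) = ((-18*√3 - 3*5) + I)*I = ((-18*√3 - 15) + I)*I = ((-15 - 18*√3) + I)*I = (-15 + I - 18*√3)*I = I*(-15 + I - 18*√3))
q(13, -4) + 295 = -4*(-15 - 4 - 18*√3) + 295 = -4*(-19 - 18*√3) + 295 = (76 + 72*√3) + 295 = 371 + 72*√3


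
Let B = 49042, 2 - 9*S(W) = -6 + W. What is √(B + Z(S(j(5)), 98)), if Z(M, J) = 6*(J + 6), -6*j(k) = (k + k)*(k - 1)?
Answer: √49666 ≈ 222.86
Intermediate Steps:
j(k) = -k*(-1 + k)/3 (j(k) = -(k + k)*(k - 1)/6 = -2*k*(-1 + k)/6 = -k*(-1 + k)/3)
S(W) = 8/9 - W/9 (S(W) = 2/9 - (-6 + W)/9 = 2/9 + (⅔ - W/9) = 8/9 - W/9)
Z(M, J) = 36 + 6*J (Z(M, J) = 6*(6 + J) = 36 + 6*J)
√(B + Z(S(j(5)), 98)) = √(49042 + (36 + 6*98)) = √(49042 + (36 + 588)) = √(49042 + 624) = √49666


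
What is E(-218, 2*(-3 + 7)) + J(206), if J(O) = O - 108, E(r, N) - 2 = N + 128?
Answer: 236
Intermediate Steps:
E(r, N) = 130 + N (E(r, N) = 2 + (N + 128) = 2 + (128 + N) = 130 + N)
J(O) = -108 + O
E(-218, 2*(-3 + 7)) + J(206) = (130 + 2*(-3 + 7)) + (-108 + 206) = (130 + 2*4) + 98 = (130 + 8) + 98 = 138 + 98 = 236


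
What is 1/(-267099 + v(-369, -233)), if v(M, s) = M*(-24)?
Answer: -1/258243 ≈ -3.8723e-6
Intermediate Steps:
v(M, s) = -24*M
1/(-267099 + v(-369, -233)) = 1/(-267099 - 24*(-369)) = 1/(-267099 + 8856) = 1/(-258243) = -1/258243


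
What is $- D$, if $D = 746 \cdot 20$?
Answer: $-14920$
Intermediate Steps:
$D = 14920$
$- D = \left(-1\right) 14920 = -14920$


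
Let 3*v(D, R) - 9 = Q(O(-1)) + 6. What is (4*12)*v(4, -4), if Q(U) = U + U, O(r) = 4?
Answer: 368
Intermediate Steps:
Q(U) = 2*U
v(D, R) = 23/3 (v(D, R) = 3 + (2*4 + 6)/3 = 3 + (8 + 6)/3 = 3 + (⅓)*14 = 3 + 14/3 = 23/3)
(4*12)*v(4, -4) = (4*12)*(23/3) = 48*(23/3) = 368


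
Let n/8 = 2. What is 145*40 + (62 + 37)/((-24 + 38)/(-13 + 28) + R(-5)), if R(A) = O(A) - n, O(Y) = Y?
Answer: 1744315/301 ≈ 5795.1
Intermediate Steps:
n = 16 (n = 8*2 = 16)
R(A) = -16 + A (R(A) = A - 1*16 = A - 16 = -16 + A)
145*40 + (62 + 37)/((-24 + 38)/(-13 + 28) + R(-5)) = 145*40 + (62 + 37)/((-24 + 38)/(-13 + 28) + (-16 - 5)) = 5800 + 99/(14/15 - 21) = 5800 + 99/(-301/15) = 5800 + 99*(-15/301) = 5800 - 1485/301 = 1744315/301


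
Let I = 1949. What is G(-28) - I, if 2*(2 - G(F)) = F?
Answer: -1933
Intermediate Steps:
G(F) = 2 - F/2
G(-28) - I = (2 - 1/2*(-28)) - 1*1949 = (2 + 14) - 1949 = 16 - 1949 = -1933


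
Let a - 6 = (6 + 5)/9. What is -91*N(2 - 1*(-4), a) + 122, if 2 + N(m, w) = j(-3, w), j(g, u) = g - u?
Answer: 11108/9 ≈ 1234.2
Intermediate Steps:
a = 65/9 (a = 6 + (6 + 5)/9 = 6 + 11*(⅑) = 6 + 11/9 = 65/9 ≈ 7.2222)
N(m, w) = -5 - w (N(m, w) = -2 + (-3 - w) = -5 - w)
-91*N(2 - 1*(-4), a) + 122 = -91*(-5 - 1*65/9) + 122 = -91*(-5 - 65/9) + 122 = -91*(-110/9) + 122 = 10010/9 + 122 = 11108/9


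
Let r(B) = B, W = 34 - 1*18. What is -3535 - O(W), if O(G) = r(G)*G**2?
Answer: -7631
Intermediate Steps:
W = 16 (W = 34 - 18 = 16)
O(G) = G**3 (O(G) = G*G**2 = G**3)
-3535 - O(W) = -3535 - 1*16**3 = -3535 - 1*4096 = -3535 - 4096 = -7631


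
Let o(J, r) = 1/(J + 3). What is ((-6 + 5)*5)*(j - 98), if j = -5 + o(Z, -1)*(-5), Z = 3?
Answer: 3115/6 ≈ 519.17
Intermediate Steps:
o(J, r) = 1/(3 + J)
j = -35/6 (j = -5 - 5/(3 + 3) = -5 - 5/6 = -35/6 ≈ -5.8333)
((-6 + 5)*5)*(j - 98) = ((-6 + 5)*5)*(-35/6 - 98) = -1*5*(-623/6) = -5*(-623/6) = 3115/6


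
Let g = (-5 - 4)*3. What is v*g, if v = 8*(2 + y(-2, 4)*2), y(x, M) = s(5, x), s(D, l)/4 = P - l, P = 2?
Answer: -7344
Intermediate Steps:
s(D, l) = 8 - 4*l (s(D, l) = 4*(2 - l) = 8 - 4*l)
y(x, M) = 8 - 4*x
g = -27 (g = -9*3 = -27)
v = 272 (v = 8*(2 + (8 - 4*(-2))*2) = 8*(2 + (8 + 8)*2) = 8*(2 + 16*2) = 8*(2 + 32) = 8*34 = 272)
v*g = 272*(-27) = -7344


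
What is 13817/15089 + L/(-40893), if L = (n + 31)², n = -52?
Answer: 186121444/205678159 ≈ 0.90492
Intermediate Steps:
L = 441 (L = (-52 + 31)² = (-21)² = 441)
13817/15089 + L/(-40893) = 13817/15089 + 441/(-40893) = 13817*(1/15089) + 441*(-1/40893) = 13817/15089 - 147/13631 = 186121444/205678159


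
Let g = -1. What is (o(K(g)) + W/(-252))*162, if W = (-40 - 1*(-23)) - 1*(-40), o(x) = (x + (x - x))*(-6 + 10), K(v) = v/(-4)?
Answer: 2061/14 ≈ 147.21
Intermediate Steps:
K(v) = -v/4 (K(v) = v*(-¼) = -v/4)
o(x) = 4*x (o(x) = (x + 0)*4 = x*4 = 4*x)
W = 23 (W = (-40 + 23) + 40 = -17 + 40 = 23)
(o(K(g)) + W/(-252))*162 = (4*(-¼*(-1)) + 23/(-252))*162 = (4*(¼) + 23*(-1/252))*162 = (1 - 23/252)*162 = (229/252)*162 = 2061/14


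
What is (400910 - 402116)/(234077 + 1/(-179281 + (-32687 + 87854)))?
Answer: -149681484/29052232777 ≈ -0.0051522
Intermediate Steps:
(400910 - 402116)/(234077 + 1/(-179281 + (-32687 + 87854))) = -1206/(234077 + 1/(-179281 + 55167)) = -1206/(234077 + 1/(-124114)) = -1206/(234077 - 1/124114) = -1206/29052232777/124114 = -1206*124114/29052232777 = -149681484/29052232777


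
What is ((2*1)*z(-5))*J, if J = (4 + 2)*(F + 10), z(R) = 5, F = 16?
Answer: 1560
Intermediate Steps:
J = 156 (J = (4 + 2)*(16 + 10) = 6*26 = 156)
((2*1)*z(-5))*J = ((2*1)*5)*156 = (2*5)*156 = 10*156 = 1560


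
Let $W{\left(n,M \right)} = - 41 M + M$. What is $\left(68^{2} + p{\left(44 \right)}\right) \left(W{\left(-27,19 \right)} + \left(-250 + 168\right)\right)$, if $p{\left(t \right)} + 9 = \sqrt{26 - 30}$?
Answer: $-3885830 - 1684 i \approx -3.8858 \cdot 10^{6} - 1684.0 i$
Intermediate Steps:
$p{\left(t \right)} = -9 + 2 i$ ($p{\left(t \right)} = -9 + \sqrt{26 - 30} = -9 + \sqrt{-4} = -9 + 2 i$)
$W{\left(n,M \right)} = - 40 M$
$\left(68^{2} + p{\left(44 \right)}\right) \left(W{\left(-27,19 \right)} + \left(-250 + 168\right)\right) = \left(68^{2} - \left(9 - 2 i\right)\right) \left(\left(-40\right) 19 + \left(-250 + 168\right)\right) = \left(4624 - \left(9 - 2 i\right)\right) \left(-760 - 82\right) = \left(4615 + 2 i\right) \left(-842\right) = -3885830 - 1684 i$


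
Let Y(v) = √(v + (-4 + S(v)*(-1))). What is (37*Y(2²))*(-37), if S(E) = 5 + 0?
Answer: -1369*I*√5 ≈ -3061.2*I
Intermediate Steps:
S(E) = 5
Y(v) = √(-9 + v) (Y(v) = √(v + (-4 + 5*(-1))) = √(v + (-4 - 5)) = √(v - 9) = √(-9 + v))
(37*Y(2²))*(-37) = (37*√(-9 + 2²))*(-37) = (37*√(-9 + 4))*(-37) = (37*√(-5))*(-37) = (37*(I*√5))*(-37) = (37*I*√5)*(-37) = -1369*I*√5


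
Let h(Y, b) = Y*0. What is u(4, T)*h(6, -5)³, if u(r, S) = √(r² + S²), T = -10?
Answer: 0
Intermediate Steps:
u(r, S) = √(S² + r²)
h(Y, b) = 0
u(4, T)*h(6, -5)³ = √((-10)² + 4²)*0³ = √(100 + 16)*0 = √116*0 = (2*√29)*0 = 0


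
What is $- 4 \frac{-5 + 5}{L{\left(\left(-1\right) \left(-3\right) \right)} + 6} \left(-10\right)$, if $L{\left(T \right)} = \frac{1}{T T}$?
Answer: $0$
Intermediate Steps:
$L{\left(T \right)} = \frac{1}{T^{2}}$
$- 4 \frac{-5 + 5}{L{\left(\left(-1\right) \left(-3\right) \right)} + 6} \left(-10\right) = - 4 \frac{-5 + 5}{\frac{1}{9} + 6} \left(-10\right) = - 4 \frac{0}{\frac{1}{9} + 6} \left(-10\right) = - 4 \frac{0}{\frac{55}{9}} \left(-10\right) = - 4 \cdot 0 \cdot \frac{9}{55} \left(-10\right) = \left(-4\right) 0 \left(-10\right) = 0 \left(-10\right) = 0$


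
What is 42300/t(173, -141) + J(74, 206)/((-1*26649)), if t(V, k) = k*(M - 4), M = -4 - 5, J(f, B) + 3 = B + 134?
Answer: 7990319/346437 ≈ 23.064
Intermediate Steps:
J(f, B) = 131 + B (J(f, B) = -3 + (B + 134) = -3 + (134 + B) = 131 + B)
M = -9
t(V, k) = -13*k (t(V, k) = k*(-9 - 4) = k*(-13) = -13*k)
42300/t(173, -141) + J(74, 206)/((-1*26649)) = 42300/((-13*(-141))) + (131 + 206)/((-1*26649)) = 42300/1833 + 337/(-26649) = 42300*(1/1833) + 337*(-1/26649) = 300/13 - 337/26649 = 7990319/346437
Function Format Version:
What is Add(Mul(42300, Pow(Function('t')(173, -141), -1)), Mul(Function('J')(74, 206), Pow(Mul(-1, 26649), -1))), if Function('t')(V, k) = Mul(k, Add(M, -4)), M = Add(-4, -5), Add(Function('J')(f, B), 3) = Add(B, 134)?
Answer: Rational(7990319, 346437) ≈ 23.064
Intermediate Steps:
Function('J')(f, B) = Add(131, B) (Function('J')(f, B) = Add(-3, Add(B, 134)) = Add(-3, Add(134, B)) = Add(131, B))
M = -9
Function('t')(V, k) = Mul(-13, k) (Function('t')(V, k) = Mul(k, Add(-9, -4)) = Mul(k, -13) = Mul(-13, k))
Add(Mul(42300, Pow(Function('t')(173, -141), -1)), Mul(Function('J')(74, 206), Pow(Mul(-1, 26649), -1))) = Add(Mul(42300, Pow(Mul(-13, -141), -1)), Mul(Add(131, 206), Pow(Mul(-1, 26649), -1))) = Add(Mul(42300, Pow(1833, -1)), Mul(337, Pow(-26649, -1))) = Add(Mul(42300, Rational(1, 1833)), Mul(337, Rational(-1, 26649))) = Add(Rational(300, 13), Rational(-337, 26649)) = Rational(7990319, 346437)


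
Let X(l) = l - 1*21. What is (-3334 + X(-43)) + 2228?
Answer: -1170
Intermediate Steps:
X(l) = -21 + l (X(l) = l - 21 = -21 + l)
(-3334 + X(-43)) + 2228 = (-3334 + (-21 - 43)) + 2228 = (-3334 - 64) + 2228 = -3398 + 2228 = -1170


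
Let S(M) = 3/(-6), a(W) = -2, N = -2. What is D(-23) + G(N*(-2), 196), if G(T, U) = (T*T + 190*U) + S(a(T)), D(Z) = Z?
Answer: 74465/2 ≈ 37233.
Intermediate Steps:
S(M) = -½ (S(M) = 3*(-⅙) = -½)
G(T, U) = -½ + T² + 190*U (G(T, U) = (T*T + 190*U) - ½ = (T² + 190*U) - ½ = -½ + T² + 190*U)
D(-23) + G(N*(-2), 196) = -23 + (-½ + (-2*(-2))² + 190*196) = -23 + (-½ + 4² + 37240) = -23 + (-½ + 16 + 37240) = -23 + 74511/2 = 74465/2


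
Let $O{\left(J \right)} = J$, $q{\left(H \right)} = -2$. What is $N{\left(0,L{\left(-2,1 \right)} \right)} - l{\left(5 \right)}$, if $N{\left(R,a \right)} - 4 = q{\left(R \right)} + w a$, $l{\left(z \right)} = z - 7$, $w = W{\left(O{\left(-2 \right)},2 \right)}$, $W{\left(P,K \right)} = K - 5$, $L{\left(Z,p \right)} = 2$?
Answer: $-2$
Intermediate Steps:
$W{\left(P,K \right)} = -5 + K$
$w = -3$ ($w = -5 + 2 = -3$)
$l{\left(z \right)} = -7 + z$ ($l{\left(z \right)} = z - 7 = -7 + z$)
$N{\left(R,a \right)} = 2 - 3 a$ ($N{\left(R,a \right)} = 4 - \left(2 + 3 a\right) = 2 - 3 a$)
$N{\left(0,L{\left(-2,1 \right)} \right)} - l{\left(5 \right)} = \left(2 - 6\right) - \left(-7 + 5\right) = \left(2 - 6\right) - -2 = -4 + 2 = -2$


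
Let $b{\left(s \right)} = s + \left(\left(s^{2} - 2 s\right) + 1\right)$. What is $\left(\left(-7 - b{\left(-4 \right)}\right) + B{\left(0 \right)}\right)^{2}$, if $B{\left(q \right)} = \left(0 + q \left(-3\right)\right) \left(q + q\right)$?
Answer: $784$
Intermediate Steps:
$b{\left(s \right)} = 1 + s^{2} - s$ ($b{\left(s \right)} = s + \left(1 + s^{2} - 2 s\right) = 1 + s^{2} - s$)
$B{\left(q \right)} = - 6 q^{2}$ ($B{\left(q \right)} = \left(0 - 3 q\right) 2 q = - 3 q 2 q = - 6 q^{2}$)
$\left(\left(-7 - b{\left(-4 \right)}\right) + B{\left(0 \right)}\right)^{2} = \left(\left(-7 - \left(1 + \left(-4\right)^{2} - -4\right)\right) - 6 \cdot 0^{2}\right)^{2} = \left(\left(-7 - \left(1 + 16 + 4\right)\right) - 0\right)^{2} = \left(\left(-7 - 21\right) + 0\right)^{2} = \left(-28 + 0\right)^{2} = \left(-28\right)^{2} = 784$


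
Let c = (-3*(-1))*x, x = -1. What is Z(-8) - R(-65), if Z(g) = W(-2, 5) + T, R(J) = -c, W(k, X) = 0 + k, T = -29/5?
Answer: -54/5 ≈ -10.800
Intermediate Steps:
T = -29/5 (T = -29*1/5 = -29/5 ≈ -5.8000)
W(k, X) = k
c = -3 (c = -3*(-1)*(-1) = 3*(-1) = -3)
R(J) = 3 (R(J) = -1*(-3) = 3)
Z(g) = -39/5 (Z(g) = -2 - 29/5 = -39/5)
Z(-8) - R(-65) = -39/5 - 1*3 = -39/5 - 3 = -54/5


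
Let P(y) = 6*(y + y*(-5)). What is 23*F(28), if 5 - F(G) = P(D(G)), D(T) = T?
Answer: 15571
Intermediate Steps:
P(y) = -24*y (P(y) = 6*(y - 5*y) = 6*(-4*y) = -24*y)
F(G) = 5 + 24*G (F(G) = 5 - (-24)*G = 5 + 24*G)
23*F(28) = 23*(5 + 24*28) = 23*(5 + 672) = 23*677 = 15571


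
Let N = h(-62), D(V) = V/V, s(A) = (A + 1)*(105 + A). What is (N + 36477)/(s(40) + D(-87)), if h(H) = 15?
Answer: 6082/991 ≈ 6.1372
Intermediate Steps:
s(A) = (1 + A)*(105 + A)
D(V) = 1
N = 15
(N + 36477)/(s(40) + D(-87)) = (15 + 36477)/((105 + 40**2 + 106*40) + 1) = 36492/((105 + 1600 + 4240) + 1) = 36492/(5945 + 1) = 36492/5946 = 36492*(1/5946) = 6082/991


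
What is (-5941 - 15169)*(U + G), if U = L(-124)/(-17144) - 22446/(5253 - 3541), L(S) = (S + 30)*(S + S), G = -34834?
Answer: 674742239467475/917204 ≈ 7.3565e+8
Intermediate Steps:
L(S) = 2*S*(30 + S) (L(S) = (30 + S)*(2*S) = 2*S*(30 + S))
U = -26545273/1834408 (U = (2*(-124)*(30 - 124))/(-17144) - 22446/(5253 - 3541) = (2*(-124)*(-94))*(-1/17144) - 22446/1712 = 23312*(-1/17144) - 22446*1/1712 = -2914/2143 - 11223/856 = -26545273/1834408 ≈ -14.471)
(-5941 - 15169)*(U + G) = (-5941 - 15169)*(-26545273/1834408 - 34834) = -21110*(-63926313545/1834408) = 674742239467475/917204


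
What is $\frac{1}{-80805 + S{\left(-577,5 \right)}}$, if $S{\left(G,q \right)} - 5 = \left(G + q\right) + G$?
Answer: $- \frac{1}{81949} \approx -1.2203 \cdot 10^{-5}$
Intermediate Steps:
$S{\left(G,q \right)} = 5 + q + 2 G$ ($S{\left(G,q \right)} = 5 + \left(\left(G + q\right) + G\right) = 5 + \left(q + 2 G\right) = 5 + q + 2 G$)
$\frac{1}{-80805 + S{\left(-577,5 \right)}} = \frac{1}{-80805 + \left(5 + 5 + 2 \left(-577\right)\right)} = \frac{1}{-80805 + \left(5 + 5 - 1154\right)} = \frac{1}{-80805 - 1144} = \frac{1}{-81949} = - \frac{1}{81949}$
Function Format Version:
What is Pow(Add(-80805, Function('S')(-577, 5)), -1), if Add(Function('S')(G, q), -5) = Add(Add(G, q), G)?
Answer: Rational(-1, 81949) ≈ -1.2203e-5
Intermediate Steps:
Function('S')(G, q) = Add(5, q, Mul(2, G)) (Function('S')(G, q) = Add(5, Add(Add(G, q), G)) = Add(5, Add(q, Mul(2, G))) = Add(5, q, Mul(2, G)))
Pow(Add(-80805, Function('S')(-577, 5)), -1) = Pow(Add(-80805, Add(5, 5, Mul(2, -577))), -1) = Pow(Add(-80805, Add(5, 5, -1154)), -1) = Pow(Add(-80805, -1144), -1) = Pow(-81949, -1) = Rational(-1, 81949)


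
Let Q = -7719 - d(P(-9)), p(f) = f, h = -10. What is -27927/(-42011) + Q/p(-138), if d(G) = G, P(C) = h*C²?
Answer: 98035975/1932506 ≈ 50.730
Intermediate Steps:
P(C) = -10*C²
Q = -6909 (Q = -7719 - (-10)*(-9)² = -7719 - (-10)*81 = -7719 - 1*(-810) = -7719 + 810 = -6909)
-27927/(-42011) + Q/p(-138) = -27927/(-42011) - 6909/(-138) = -27927*(-1/42011) - 6909*(-1/138) = 27927/42011 + 2303/46 = 98035975/1932506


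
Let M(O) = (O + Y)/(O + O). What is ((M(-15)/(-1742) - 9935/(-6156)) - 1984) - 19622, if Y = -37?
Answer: -44553863387/2062260 ≈ -21604.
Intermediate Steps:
M(O) = (-37 + O)/(2*O) (M(O) = (O - 37)/(O + O) = (-37 + O)/((2*O)) = (-37 + O)*(1/(2*O)) = (-37 + O)/(2*O))
((M(-15)/(-1742) - 9935/(-6156)) - 1984) - 19622 = ((((1/2)*(-37 - 15)/(-15))/(-1742) - 9935/(-6156)) - 1984) - 19622 = ((((1/2)*(-1/15)*(-52))*(-1/1742) - 9935*(-1/6156)) - 1984) - 19622 = (((26/15)*(-1/1742) + 9935/6156) - 1984) - 19622 = ((-1/1005 + 9935/6156) - 1984) - 19622 = (3326173/2062260 - 1984) - 19622 = -4088197667/2062260 - 19622 = -44553863387/2062260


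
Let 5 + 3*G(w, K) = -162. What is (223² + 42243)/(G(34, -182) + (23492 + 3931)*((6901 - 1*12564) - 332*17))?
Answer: -137958/465107875 ≈ -0.00029662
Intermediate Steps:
G(w, K) = -167/3 (G(w, K) = -5/3 + (⅓)*(-162) = -5/3 - 54 = -167/3)
(223² + 42243)/(G(34, -182) + (23492 + 3931)*((6901 - 1*12564) - 332*17)) = (223² + 42243)/(-167/3 + (23492 + 3931)*((6901 - 1*12564) - 332*17)) = (49729 + 42243)/(-167/3 + 27423*((6901 - 12564) - 5644)) = 91972/(-167/3 + 27423*(-5663 - 5644)) = 91972/(-167/3 + 27423*(-11307)) = 91972/(-167/3 - 310071861) = 91972/(-930215750/3) = 91972*(-3/930215750) = -137958/465107875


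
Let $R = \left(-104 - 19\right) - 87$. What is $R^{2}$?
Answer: $44100$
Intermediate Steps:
$R = -210$ ($R = -123 - 87 = -210$)
$R^{2} = \left(-210\right)^{2} = 44100$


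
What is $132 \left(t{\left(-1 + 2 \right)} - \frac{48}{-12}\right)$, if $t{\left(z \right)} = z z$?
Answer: $660$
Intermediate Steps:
$t{\left(z \right)} = z^{2}$
$132 \left(t{\left(-1 + 2 \right)} - \frac{48}{-12}\right) = 132 \left(\left(-1 + 2\right)^{2} - \frac{48}{-12}\right) = 132 \left(1^{2} - -4\right) = 132 \left(1 + 4\right) = 132 \cdot 5 = 660$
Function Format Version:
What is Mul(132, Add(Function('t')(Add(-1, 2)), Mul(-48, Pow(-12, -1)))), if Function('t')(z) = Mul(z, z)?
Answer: 660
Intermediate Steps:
Function('t')(z) = Pow(z, 2)
Mul(132, Add(Function('t')(Add(-1, 2)), Mul(-48, Pow(-12, -1)))) = Mul(132, Add(Pow(Add(-1, 2), 2), Mul(-48, Pow(-12, -1)))) = Mul(132, Add(Pow(1, 2), Mul(-48, Rational(-1, 12)))) = Mul(132, Add(1, 4)) = Mul(132, 5) = 660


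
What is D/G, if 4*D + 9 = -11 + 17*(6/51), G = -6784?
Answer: 9/13568 ≈ 0.00066333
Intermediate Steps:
D = -9/2 (D = -9/4 + (-11 + 17*(6/51))/4 = -9/4 + (-11 + 17*(6*(1/51)))/4 = -9/4 + (-11 + 17*(2/17))/4 = -9/4 + (-11 + 2)/4 = -9/4 + (¼)*(-9) = -9/4 - 9/4 = -9/2 ≈ -4.5000)
D/G = -9/2/(-6784) = -9/2*(-1/6784) = 9/13568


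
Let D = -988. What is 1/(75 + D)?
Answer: -1/913 ≈ -0.0010953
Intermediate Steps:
1/(75 + D) = 1/(75 - 988) = 1/(-913) = -1/913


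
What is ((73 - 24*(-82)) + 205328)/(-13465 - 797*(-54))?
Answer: 207369/29573 ≈ 7.0121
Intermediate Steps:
((73 - 24*(-82)) + 205328)/(-13465 - 797*(-54)) = ((73 + 1968) + 205328)/(-13465 + 43038) = (2041 + 205328)/29573 = 207369*(1/29573) = 207369/29573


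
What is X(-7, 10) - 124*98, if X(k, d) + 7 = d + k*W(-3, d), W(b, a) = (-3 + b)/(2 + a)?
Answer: -24291/2 ≈ -12146.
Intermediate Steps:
W(b, a) = (-3 + b)/(2 + a)
X(k, d) = -7 + d - 6*k/(2 + d) (X(k, d) = -7 + (d + k*((-3 - 3)/(2 + d))) = -7 + (d + k*(-6/(2 + d))) = -7 + (d - 6*k/(2 + d)) = -7 + d - 6*k/(2 + d))
X(-7, 10) - 124*98 = (-6*(-7) + (-7 + 10)*(2 + 10))/(2 + 10) - 124*98 = (42 + 3*12)/12 - 12152 = (42 + 36)/12 - 12152 = (1/12)*78 - 12152 = 13/2 - 12152 = -24291/2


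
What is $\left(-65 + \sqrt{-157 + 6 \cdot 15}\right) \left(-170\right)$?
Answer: $11050 - 170 i \sqrt{67} \approx 11050.0 - 1391.5 i$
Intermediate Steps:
$\left(-65 + \sqrt{-157 + 6 \cdot 15}\right) \left(-170\right) = \left(-65 + \sqrt{-157 + 90}\right) \left(-170\right) = \left(-65 + \sqrt{-67}\right) \left(-170\right) = \left(-65 + i \sqrt{67}\right) \left(-170\right) = 11050 - 170 i \sqrt{67}$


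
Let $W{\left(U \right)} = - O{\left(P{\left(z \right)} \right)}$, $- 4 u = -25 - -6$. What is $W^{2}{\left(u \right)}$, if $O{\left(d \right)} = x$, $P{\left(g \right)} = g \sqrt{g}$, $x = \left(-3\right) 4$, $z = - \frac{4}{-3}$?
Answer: $144$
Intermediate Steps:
$z = \frac{4}{3}$ ($z = \left(-4\right) \left(- \frac{1}{3}\right) = \frac{4}{3} \approx 1.3333$)
$x = -12$
$P{\left(g \right)} = g^{\frac{3}{2}}$
$O{\left(d \right)} = -12$
$u = \frac{19}{4}$ ($u = - \frac{-25 - -6}{4} = - \frac{-25 + 6}{4} = \left(- \frac{1}{4}\right) \left(-19\right) = \frac{19}{4} \approx 4.75$)
$W{\left(U \right)} = 12$ ($W{\left(U \right)} = \left(-1\right) \left(-12\right) = 12$)
$W^{2}{\left(u \right)} = 12^{2} = 144$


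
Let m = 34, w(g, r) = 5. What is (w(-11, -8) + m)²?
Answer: 1521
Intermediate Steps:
(w(-11, -8) + m)² = (5 + 34)² = 39² = 1521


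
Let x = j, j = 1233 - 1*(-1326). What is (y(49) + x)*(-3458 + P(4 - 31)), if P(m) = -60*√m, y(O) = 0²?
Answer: -8849022 - 460620*I*√3 ≈ -8.849e+6 - 7.9782e+5*I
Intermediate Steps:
y(O) = 0
j = 2559 (j = 1233 + 1326 = 2559)
x = 2559
(y(49) + x)*(-3458 + P(4 - 31)) = (0 + 2559)*(-3458 - 60*√(4 - 31)) = 2559*(-3458 - 180*I*√3) = -8849022 - 460620*I*√3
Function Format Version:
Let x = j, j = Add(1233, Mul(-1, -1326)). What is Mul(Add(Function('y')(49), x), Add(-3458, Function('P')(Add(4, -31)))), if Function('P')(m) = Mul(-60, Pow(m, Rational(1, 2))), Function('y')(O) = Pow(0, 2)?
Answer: Add(-8849022, Mul(-460620, I, Pow(3, Rational(1, 2)))) ≈ Add(-8.8490e+6, Mul(-7.9782e+5, I))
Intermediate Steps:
Function('y')(O) = 0
j = 2559 (j = Add(1233, 1326) = 2559)
x = 2559
Mul(Add(Function('y')(49), x), Add(-3458, Function('P')(Add(4, -31)))) = Mul(Add(0, 2559), Add(-3458, Mul(-60, Pow(Add(4, -31), Rational(1, 2))))) = Mul(2559, Add(-3458, Mul(-60, Pow(-27, Rational(1, 2))))) = Mul(2559, Add(-3458, Mul(-60, Mul(3, I, Pow(3, Rational(1, 2)))))) = Mul(2559, Add(-3458, Mul(-180, I, Pow(3, Rational(1, 2))))) = Add(-8849022, Mul(-460620, I, Pow(3, Rational(1, 2))))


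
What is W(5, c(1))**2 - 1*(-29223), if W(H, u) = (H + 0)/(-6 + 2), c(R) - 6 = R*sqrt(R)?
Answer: 467593/16 ≈ 29225.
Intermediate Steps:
c(R) = 6 + R**(3/2) (c(R) = 6 + R*sqrt(R) = 6 + R**(3/2))
W(H, u) = -H/4 (W(H, u) = H/(-4) = H*(-1/4) = -H/4)
W(5, c(1))**2 - 1*(-29223) = (-1/4*5)**2 - 1*(-29223) = (-5/4)**2 + 29223 = 25/16 + 29223 = 467593/16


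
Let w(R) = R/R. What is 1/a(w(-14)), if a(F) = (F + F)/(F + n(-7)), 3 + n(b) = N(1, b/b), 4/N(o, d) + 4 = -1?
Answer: -7/5 ≈ -1.4000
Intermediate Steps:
N(o, d) = -4/5 (N(o, d) = 4/(-4 - 1) = 4/(-5) = 4*(-1/5) = -4/5)
n(b) = -19/5 (n(b) = -3 - 4/5 = -19/5)
w(R) = 1
a(F) = 2*F/(-19/5 + F) (a(F) = (F + F)/(F - 19/5) = (2*F)/(-19/5 + F) = 2*F/(-19/5 + F))
1/a(w(-14)) = 1/(10*1/(-19 + 5*1)) = 1/(10*1/(-19 + 5)) = 1/(10*1/(-14)) = 1/(10*1*(-1/14)) = 1/(-5/7) = -7/5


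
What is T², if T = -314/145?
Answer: 98596/21025 ≈ 4.6895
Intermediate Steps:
T = -314/145 (T = -314*1/145 = -314/145 ≈ -2.1655)
T² = (-314/145)² = 98596/21025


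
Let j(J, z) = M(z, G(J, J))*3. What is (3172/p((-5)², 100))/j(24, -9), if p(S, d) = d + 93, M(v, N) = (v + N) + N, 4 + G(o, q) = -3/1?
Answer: -3172/13317 ≈ -0.23819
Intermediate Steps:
G(o, q) = -7 (G(o, q) = -4 - 3/1 = -4 - 3*1 = -4 - 3 = -7)
M(v, N) = v + 2*N (M(v, N) = (N + v) + N = v + 2*N)
p(S, d) = 93 + d
j(J, z) = -42 + 3*z (j(J, z) = (z + 2*(-7))*3 = (z - 14)*3 = (-14 + z)*3 = -42 + 3*z)
(3172/p((-5)², 100))/j(24, -9) = (3172/(93 + 100))/(-42 + 3*(-9)) = (3172/193)/(-42 - 27) = (3172*(1/193))/(-69) = (3172/193)*(-1/69) = -3172/13317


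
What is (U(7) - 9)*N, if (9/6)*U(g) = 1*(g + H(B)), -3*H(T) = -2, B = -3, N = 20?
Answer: -700/9 ≈ -77.778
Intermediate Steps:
H(T) = 2/3 (H(T) = -1/3*(-2) = 2/3)
U(g) = 4/9 + 2*g/3 (U(g) = 2*(1*(g + 2/3))/3 = 2*(1*(2/3 + g))/3 = 2*(2/3 + g)/3 = 4/9 + 2*g/3)
(U(7) - 9)*N = ((4/9 + (2/3)*7) - 9)*20 = ((4/9 + 14/3) - 9)*20 = (46/9 - 9)*20 = -35/9*20 = -700/9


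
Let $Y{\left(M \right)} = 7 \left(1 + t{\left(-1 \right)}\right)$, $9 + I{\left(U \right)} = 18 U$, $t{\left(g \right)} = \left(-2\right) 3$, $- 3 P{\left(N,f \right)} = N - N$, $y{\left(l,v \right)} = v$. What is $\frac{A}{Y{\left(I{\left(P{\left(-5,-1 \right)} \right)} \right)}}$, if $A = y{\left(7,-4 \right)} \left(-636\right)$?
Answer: $- \frac{2544}{35} \approx -72.686$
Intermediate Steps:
$P{\left(N,f \right)} = 0$ ($P{\left(N,f \right)} = - \frac{N - N}{3} = \left(- \frac{1}{3}\right) 0 = 0$)
$t{\left(g \right)} = -6$
$I{\left(U \right)} = -9 + 18 U$
$Y{\left(M \right)} = -35$ ($Y{\left(M \right)} = 7 \left(1 - 6\right) = 7 \left(-5\right) = -35$)
$A = 2544$ ($A = \left(-4\right) \left(-636\right) = 2544$)
$\frac{A}{Y{\left(I{\left(P{\left(-5,-1 \right)} \right)} \right)}} = \frac{2544}{-35} = 2544 \left(- \frac{1}{35}\right) = - \frac{2544}{35}$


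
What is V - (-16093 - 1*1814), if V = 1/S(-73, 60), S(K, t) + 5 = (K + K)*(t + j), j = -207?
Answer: 384230500/21457 ≈ 17907.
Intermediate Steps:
S(K, t) = -5 + 2*K*(-207 + t) (S(K, t) = -5 + (K + K)*(t - 207) = -5 + (2*K)*(-207 + t) = -5 + 2*K*(-207 + t))
V = 1/21457 (V = 1/(-5 - 414*(-73) + 2*(-73)*60) = 1/(-5 + 30222 - 8760) = 1/21457 ≈ 4.6605e-5)
V - (-16093 - 1*1814) = 1/21457 - (-16093 - 1*1814) = 1/21457 - (-16093 - 1814) = 1/21457 - 1*(-17907) = 1/21457 + 17907 = 384230500/21457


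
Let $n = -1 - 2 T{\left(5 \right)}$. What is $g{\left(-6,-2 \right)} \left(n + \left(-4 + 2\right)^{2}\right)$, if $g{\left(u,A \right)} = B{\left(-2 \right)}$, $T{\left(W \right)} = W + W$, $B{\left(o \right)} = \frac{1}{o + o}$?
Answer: $\frac{17}{4} \approx 4.25$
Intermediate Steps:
$B{\left(o \right)} = \frac{1}{2 o}$
$T{\left(W \right)} = 2 W$
$g{\left(u,A \right)} = - \frac{1}{4}$ ($g{\left(u,A \right)} = \frac{1}{2 \left(-2\right)} = \frac{1}{2} \left(- \frac{1}{2}\right) = - \frac{1}{4}$)
$n = -21$ ($n = -1 - 2 \cdot 2 \cdot 5 = -1 - 20 = -21$)
$g{\left(-6,-2 \right)} \left(n + \left(-4 + 2\right)^{2}\right) = - \frac{-21 + \left(-4 + 2\right)^{2}}{4} = - \frac{-21 + \left(-2\right)^{2}}{4} = - \frac{-21 + 4}{4} = \left(- \frac{1}{4}\right) \left(-17\right) = \frac{17}{4}$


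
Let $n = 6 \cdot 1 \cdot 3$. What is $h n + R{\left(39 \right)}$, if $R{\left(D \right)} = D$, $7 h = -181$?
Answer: $- \frac{2985}{7} \approx -426.43$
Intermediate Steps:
$h = - \frac{181}{7}$ ($h = \frac{1}{7} \left(-181\right) = - \frac{181}{7} \approx -25.857$)
$n = 18$ ($n = 6 \cdot 3 = 18$)
$h n + R{\left(39 \right)} = \left(- \frac{181}{7}\right) 18 + 39 = - \frac{3258}{7} + 39 = - \frac{2985}{7}$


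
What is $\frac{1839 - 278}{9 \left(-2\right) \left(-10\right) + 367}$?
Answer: $\frac{1561}{547} \approx 2.8537$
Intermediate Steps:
$\frac{1839 - 278}{9 \left(-2\right) \left(-10\right) + 367} = \frac{1561}{\left(-18\right) \left(-10\right) + 367} = \frac{1561}{180 + 367} = \frac{1561}{547}$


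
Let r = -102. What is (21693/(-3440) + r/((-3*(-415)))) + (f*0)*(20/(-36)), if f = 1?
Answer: -1823911/285520 ≈ -6.3880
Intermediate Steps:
(21693/(-3440) + r/((-3*(-415)))) + (f*0)*(20/(-36)) = (21693/(-3440) - 102/((-3*(-415)))) + (1*0)*(20/(-36)) = (21693*(-1/3440) - 102/1245) + 0*(20*(-1/36)) = (-21693/3440 - 102*1/1245) + 0*(-5/9) = (-21693/3440 - 34/415) + 0 = -1823911/285520 + 0 = -1823911/285520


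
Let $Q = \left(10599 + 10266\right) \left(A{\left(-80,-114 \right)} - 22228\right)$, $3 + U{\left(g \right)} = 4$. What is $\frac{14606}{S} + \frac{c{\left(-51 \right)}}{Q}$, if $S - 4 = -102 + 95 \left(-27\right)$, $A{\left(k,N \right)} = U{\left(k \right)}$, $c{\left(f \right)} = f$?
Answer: $- \frac{2257923748439}{411669934455} \approx -5.4848$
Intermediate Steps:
$U{\left(g \right)} = 1$ ($U{\left(g \right)} = -3 + 4 = 1$)
$A{\left(k,N \right)} = 1$
$S = -2663$ ($S = 4 + \left(-102 + 95 \left(-27\right)\right) = 4 - 2667 = -2663$)
$Q = -463766355$ ($Q = \left(10599 + 10266\right) \left(1 - 22228\right) = 20865 \left(-22227\right) = -463766355$)
$\frac{14606}{S} + \frac{c{\left(-51 \right)}}{Q} = \frac{14606}{-2663} - \frac{51}{-463766355} = 14606 \left(- \frac{1}{2663}\right) - - \frac{17}{154588785} = - \frac{14606}{2663} + \frac{17}{154588785} = - \frac{2257923748439}{411669934455}$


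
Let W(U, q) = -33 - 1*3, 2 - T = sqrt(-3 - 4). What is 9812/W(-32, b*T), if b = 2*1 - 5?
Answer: -2453/9 ≈ -272.56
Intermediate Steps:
b = -3 (b = 2 - 5 = -3)
T = 2 - I*sqrt(7) (T = 2 - sqrt(-3 - 4) = 2 - sqrt(-7) = 2 - I*sqrt(7) ≈ 2.0 - 2.6458*I)
W(U, q) = -36 (W(U, q) = -33 - 3 = -36)
9812/W(-32, b*T) = 9812/(-36) = 9812*(-1/36) = -2453/9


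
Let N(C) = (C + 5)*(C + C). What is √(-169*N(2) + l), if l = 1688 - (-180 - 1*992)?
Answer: 12*I*√13 ≈ 43.267*I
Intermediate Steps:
N(C) = 2*C*(5 + C) (N(C) = (5 + C)*(2*C) = 2*C*(5 + C))
l = 2860 (l = 1688 - (-180 - 992) = 1688 - 1*(-1172) = 1688 + 1172 = 2860)
√(-169*N(2) + l) = √(-338*2*(5 + 2) + 2860) = √(-338*2*7 + 2860) = √(-169*28 + 2860) = √(-4732 + 2860) = √(-1872) = 12*I*√13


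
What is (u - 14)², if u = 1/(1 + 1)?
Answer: 729/4 ≈ 182.25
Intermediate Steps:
u = ½ (u = 1/2 = ½ ≈ 0.50000)
(u - 14)² = (½ - 14)² = (-27/2)² = 729/4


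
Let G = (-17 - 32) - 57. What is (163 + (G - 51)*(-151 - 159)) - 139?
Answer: 48694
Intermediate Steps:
G = -106 (G = -49 - 57 = -106)
(163 + (G - 51)*(-151 - 159)) - 139 = (163 + (-106 - 51)*(-151 - 159)) - 139 = (163 - 157*(-310)) - 139 = (163 + 48670) - 139 = 48833 - 139 = 48694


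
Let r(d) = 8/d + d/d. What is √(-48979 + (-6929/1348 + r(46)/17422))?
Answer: I*√893237570172455135415/135037922 ≈ 221.32*I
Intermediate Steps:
r(d) = 1 + 8/d (r(d) = 8/d + 1 = 1 + 8/d)
√(-48979 + (-6929/1348 + r(46)/17422)) = √(-48979 + (-6929/1348 + ((8 + 46)/46)/17422)) = √(-48979 + (-6929*1/1348 + ((1/46)*54)*(1/17422))) = √(-48979 + (-6929/1348 + (27/23)*(1/17422))) = √(-48979 + (-6929/1348 + 27/400706)) = √(-48979 - 1388227739/270075844) = √(-13229432991015/270075844) = I*√893237570172455135415/135037922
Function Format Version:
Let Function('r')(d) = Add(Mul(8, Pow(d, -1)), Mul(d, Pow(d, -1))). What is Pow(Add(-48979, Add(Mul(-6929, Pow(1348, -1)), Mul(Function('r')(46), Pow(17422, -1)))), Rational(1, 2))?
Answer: Mul(Rational(1, 135037922), I, Pow(893237570172455135415, Rational(1, 2))) ≈ Mul(221.32, I)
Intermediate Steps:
Function('r')(d) = Add(1, Mul(8, Pow(d, -1))) (Function('r')(d) = Add(Mul(8, Pow(d, -1)), 1) = Add(1, Mul(8, Pow(d, -1))))
Pow(Add(-48979, Add(Mul(-6929, Pow(1348, -1)), Mul(Function('r')(46), Pow(17422, -1)))), Rational(1, 2)) = Pow(Add(-48979, Add(Mul(-6929, Pow(1348, -1)), Mul(Mul(Pow(46, -1), Add(8, 46)), Pow(17422, -1)))), Rational(1, 2)) = Pow(Add(-48979, Add(Mul(-6929, Rational(1, 1348)), Mul(Mul(Rational(1, 46), 54), Rational(1, 17422)))), Rational(1, 2)) = Pow(Add(-48979, Add(Rational(-6929, 1348), Mul(Rational(27, 23), Rational(1, 17422)))), Rational(1, 2)) = Pow(Add(-48979, Add(Rational(-6929, 1348), Rational(27, 400706))), Rational(1, 2)) = Pow(Add(-48979, Rational(-1388227739, 270075844)), Rational(1, 2)) = Pow(Rational(-13229432991015, 270075844), Rational(1, 2)) = Mul(Rational(1, 135037922), I, Pow(893237570172455135415, Rational(1, 2)))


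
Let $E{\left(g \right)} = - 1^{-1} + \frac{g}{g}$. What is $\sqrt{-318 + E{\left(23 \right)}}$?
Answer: $i \sqrt{318} \approx 17.833 i$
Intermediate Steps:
$E{\left(g \right)} = 0$ ($E{\left(g \right)} = \left(-1\right) 1 + 1 = -1 + 1 = 0$)
$\sqrt{-318 + E{\left(23 \right)}} = \sqrt{-318 + 0} = \sqrt{-318} = i \sqrt{318}$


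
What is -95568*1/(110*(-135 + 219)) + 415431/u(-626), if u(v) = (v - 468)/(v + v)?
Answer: 9101895196/19145 ≈ 4.7542e+5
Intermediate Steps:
u(v) = (-468 + v)/(2*v) (u(v) = (-468 + v)/((2*v)) = (-468 + v)*(1/(2*v)) = (-468 + v)/(2*v))
-95568*1/(110*(-135 + 219)) + 415431/u(-626) = -95568*1/(110*(-135 + 219)) + 415431/(((1/2)*(-468 - 626)/(-626))) = -95568/(84*110) + 415431/(((1/2)*(-1/626)*(-1094))) = -95568/9240 + 415431/(547/626) = -95568*1/9240 + 415431*(626/547) = -362/35 + 260059806/547 = 9101895196/19145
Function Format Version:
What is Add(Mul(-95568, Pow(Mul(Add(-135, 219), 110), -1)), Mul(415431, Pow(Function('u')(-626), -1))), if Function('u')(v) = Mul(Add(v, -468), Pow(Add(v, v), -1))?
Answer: Rational(9101895196, 19145) ≈ 4.7542e+5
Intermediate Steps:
Function('u')(v) = Mul(Rational(1, 2), Pow(v, -1), Add(-468, v)) (Function('u')(v) = Mul(Add(-468, v), Pow(Mul(2, v), -1)) = Mul(Add(-468, v), Mul(Rational(1, 2), Pow(v, -1))) = Mul(Rational(1, 2), Pow(v, -1), Add(-468, v)))
Add(Mul(-95568, Pow(Mul(Add(-135, 219), 110), -1)), Mul(415431, Pow(Function('u')(-626), -1))) = Add(Mul(-95568, Pow(Mul(Add(-135, 219), 110), -1)), Mul(415431, Pow(Mul(Rational(1, 2), Pow(-626, -1), Add(-468, -626)), -1))) = Add(Mul(-95568, Pow(Mul(84, 110), -1)), Mul(415431, Pow(Mul(Rational(1, 2), Rational(-1, 626), -1094), -1))) = Add(Mul(-95568, Pow(9240, -1)), Mul(415431, Pow(Rational(547, 626), -1))) = Add(Mul(-95568, Rational(1, 9240)), Mul(415431, Rational(626, 547))) = Add(Rational(-362, 35), Rational(260059806, 547)) = Rational(9101895196, 19145)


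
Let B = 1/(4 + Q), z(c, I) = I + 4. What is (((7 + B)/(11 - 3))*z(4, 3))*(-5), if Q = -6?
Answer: -455/16 ≈ -28.438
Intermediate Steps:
z(c, I) = 4 + I
B = -½ (B = 1/(4 - 6) = 1/(-2) = -½ ≈ -0.50000)
(((7 + B)/(11 - 3))*z(4, 3))*(-5) = (((7 - ½)/(11 - 3))*(4 + 3))*(-5) = (((13/2)/8)*7)*(-5) = (((13/2)*(⅛))*7)*(-5) = ((13/16)*7)*(-5) = (91/16)*(-5) = -455/16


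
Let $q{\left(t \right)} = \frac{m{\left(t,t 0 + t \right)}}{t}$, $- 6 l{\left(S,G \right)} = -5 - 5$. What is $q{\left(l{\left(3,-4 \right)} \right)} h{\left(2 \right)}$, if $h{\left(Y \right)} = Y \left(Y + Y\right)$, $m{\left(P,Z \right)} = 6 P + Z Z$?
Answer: $\frac{184}{3} \approx 61.333$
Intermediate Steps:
$m{\left(P,Z \right)} = Z^{2} + 6 P$ ($m{\left(P,Z \right)} = 6 P + Z^{2} = Z^{2} + 6 P$)
$l{\left(S,G \right)} = \frac{5}{3}$ ($l{\left(S,G \right)} = - \frac{-5 - 5}{6} = \left(- \frac{1}{6}\right) \left(-10\right) = \frac{5}{3}$)
$h{\left(Y \right)} = 2 Y^{2}$ ($h{\left(Y \right)} = Y 2 Y = 2 Y^{2}$)
$q{\left(t \right)} = \frac{t^{2} + 6 t}{t}$ ($q{\left(t \right)} = \frac{\left(t 0 + t\right)^{2} + 6 t}{t} = \frac{\left(0 + t\right)^{2} + 6 t}{t} = \frac{t^{2} + 6 t}{t}$)
$q{\left(l{\left(3,-4 \right)} \right)} h{\left(2 \right)} = \left(6 + \frac{5}{3}\right) 2 \cdot 2^{2} = \frac{23 \cdot 2 \cdot 4}{3} = \frac{23}{3} \cdot 8 = \frac{184}{3}$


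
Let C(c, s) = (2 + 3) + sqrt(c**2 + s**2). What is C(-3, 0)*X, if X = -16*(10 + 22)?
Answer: -4096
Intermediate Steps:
X = -512 (X = -16*32 = -512)
C(c, s) = 5 + sqrt(c**2 + s**2)
C(-3, 0)*X = (5 + sqrt((-3)**2 + 0**2))*(-512) = (5 + sqrt(9 + 0))*(-512) = (5 + sqrt(9))*(-512) = (5 + 3)*(-512) = 8*(-512) = -4096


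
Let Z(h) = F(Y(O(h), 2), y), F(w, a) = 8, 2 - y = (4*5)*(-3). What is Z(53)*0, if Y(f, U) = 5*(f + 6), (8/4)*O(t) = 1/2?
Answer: 0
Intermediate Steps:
O(t) = ¼ (O(t) = (½)/2 = (½)*(½) = ¼)
Y(f, U) = 30 + 5*f (Y(f, U) = 5*(6 + f) = 30 + 5*f)
y = 62 (y = 2 - 4*5*(-3) = 2 - 20*(-3) = 2 - 1*(-60) = 2 + 60 = 62)
Z(h) = 8
Z(53)*0 = 8*0 = 0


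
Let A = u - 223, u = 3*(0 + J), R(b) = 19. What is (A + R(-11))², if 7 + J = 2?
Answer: 47961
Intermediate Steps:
J = -5 (J = -7 + 2 = -5)
u = -15 (u = 3*(0 - 5) = 3*(-5) = -15)
A = -238 (A = -15 - 223 = -238)
(A + R(-11))² = (-238 + 19)² = (-219)² = 47961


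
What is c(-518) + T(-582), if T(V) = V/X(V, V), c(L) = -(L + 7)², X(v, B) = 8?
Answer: -1044775/4 ≈ -2.6119e+5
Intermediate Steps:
c(L) = -(7 + L)²
T(V) = V/8
c(-518) + T(-582) = -(7 - 518)² + (⅛)*(-582) = -1*(-511)² - 291/4 = -1*261121 - 291/4 = -261121 - 291/4 = -1044775/4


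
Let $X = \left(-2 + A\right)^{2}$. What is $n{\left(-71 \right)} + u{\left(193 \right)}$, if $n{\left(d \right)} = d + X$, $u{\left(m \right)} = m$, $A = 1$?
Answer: $123$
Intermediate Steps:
$X = 1$ ($X = \left(-2 + 1\right)^{2} = \left(-1\right)^{2} = 1$)
$n{\left(d \right)} = 1 + d$ ($n{\left(d \right)} = d + 1 = 1 + d$)
$n{\left(-71 \right)} + u{\left(193 \right)} = \left(1 - 71\right) + 193 = -70 + 193 = 123$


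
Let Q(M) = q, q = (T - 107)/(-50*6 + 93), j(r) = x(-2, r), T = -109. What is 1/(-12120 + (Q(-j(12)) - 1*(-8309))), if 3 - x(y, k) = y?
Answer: -23/87629 ≈ -0.00026247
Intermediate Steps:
x(y, k) = 3 - y
j(r) = 5 (j(r) = 3 - 1*(-2) = 3 + 2 = 5)
q = 24/23 (q = (-109 - 107)/(-50*6 + 93) = -216/(-300 + 93) = -216/(-207) = -216*(-1/207) = 24/23 ≈ 1.0435)
Q(M) = 24/23
1/(-12120 + (Q(-j(12)) - 1*(-8309))) = 1/(-12120 + (24/23 - 1*(-8309))) = 1/(-12120 + (24/23 + 8309)) = 1/(-12120 + 191131/23) = 1/(-87629/23) = -23/87629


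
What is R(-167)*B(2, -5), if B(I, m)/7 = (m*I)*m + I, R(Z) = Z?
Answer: -60788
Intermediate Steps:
B(I, m) = 7*I + 7*I*m² (B(I, m) = 7*((m*I)*m + I) = 7*((I*m)*m + I) = 7*(I*m² + I) = 7*(I + I*m²) = 7*I + 7*I*m²)
R(-167)*B(2, -5) = -1169*2*(1 + (-5)²) = -1169*2*(1 + 25) = -1169*2*26 = -167*364 = -60788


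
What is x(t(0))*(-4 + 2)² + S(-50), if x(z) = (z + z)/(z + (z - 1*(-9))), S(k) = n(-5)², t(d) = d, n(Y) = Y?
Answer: 25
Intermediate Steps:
S(k) = 25 (S(k) = (-5)² = 25)
x(z) = 2*z/(9 + 2*z) (x(z) = (2*z)/(z + (z + 9)) = (2*z)/(z + (9 + z)) = (2*z)/(9 + 2*z) = 2*z/(9 + 2*z))
x(t(0))*(-4 + 2)² + S(-50) = (2*0/(9 + 2*0))*(-4 + 2)² + 25 = (2*0/(9 + 0))*(-2)² + 25 = (2*0/9)*4 + 25 = (2*0*(⅑))*4 + 25 = 0*4 + 25 = 0 + 25 = 25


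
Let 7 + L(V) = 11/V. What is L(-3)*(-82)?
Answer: 2624/3 ≈ 874.67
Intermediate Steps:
L(V) = -7 + 11/V
L(-3)*(-82) = (-7 + 11/(-3))*(-82) = (-7 + 11*(-⅓))*(-82) = (-7 - 11/3)*(-82) = -32/3*(-82) = 2624/3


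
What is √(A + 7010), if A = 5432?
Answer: √12442 ≈ 111.54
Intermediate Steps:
√(A + 7010) = √(5432 + 7010) = √12442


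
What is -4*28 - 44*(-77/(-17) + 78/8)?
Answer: -12585/17 ≈ -740.29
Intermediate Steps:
-4*28 - 44*(-77/(-17) + 78/8) = -112 - 44*(-77*(-1/17) + 78*(1/8)) = -112 - 44*(77/17 + 39/4) = -112 - 44*971/68 = -112 - 10681/17 = -12585/17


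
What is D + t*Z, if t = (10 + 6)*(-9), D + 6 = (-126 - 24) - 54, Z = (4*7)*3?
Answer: -12306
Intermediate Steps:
Z = 84 (Z = 28*3 = 84)
D = -210 (D = -6 + ((-126 - 24) - 54) = -6 + (-150 - 54) = -6 - 204 = -210)
t = -144 (t = 16*(-9) = -144)
D + t*Z = -210 - 144*84 = -210 - 12096 = -12306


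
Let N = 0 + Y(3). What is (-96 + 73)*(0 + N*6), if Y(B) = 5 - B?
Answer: -276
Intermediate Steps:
N = 2 (N = 0 + (5 - 1*3) = 0 + (5 - 3) = 0 + 2 = 2)
(-96 + 73)*(0 + N*6) = (-96 + 73)*(0 + 2*6) = -23*(0 + 12) = -23*12 = -276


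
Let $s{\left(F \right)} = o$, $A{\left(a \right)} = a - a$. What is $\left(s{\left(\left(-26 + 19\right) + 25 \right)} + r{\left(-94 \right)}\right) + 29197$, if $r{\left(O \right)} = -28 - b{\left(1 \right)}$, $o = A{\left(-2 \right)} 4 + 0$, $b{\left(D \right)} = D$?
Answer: $29168$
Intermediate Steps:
$A{\left(a \right)} = 0$
$o = 0$ ($o = 0 \cdot 4 + 0 = 0 + 0 = 0$)
$s{\left(F \right)} = 0$
$r{\left(O \right)} = -29$ ($r{\left(O \right)} = -28 - 1 = -29$)
$\left(s{\left(\left(-26 + 19\right) + 25 \right)} + r{\left(-94 \right)}\right) + 29197 = \left(0 - 29\right) + 29197 = -29 + 29197 = 29168$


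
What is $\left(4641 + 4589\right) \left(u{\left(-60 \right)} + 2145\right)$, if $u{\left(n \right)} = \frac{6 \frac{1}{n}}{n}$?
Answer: $\frac{1187901923}{60} \approx 1.9798 \cdot 10^{7}$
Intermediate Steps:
$u{\left(n \right)} = \frac{6}{n^{2}}$
$\left(4641 + 4589\right) \left(u{\left(-60 \right)} + 2145\right) = \left(4641 + 4589\right) \left(\frac{6}{3600} + 2145\right) = 9230 \left(6 \cdot \frac{1}{3600} + 2145\right) = 9230 \left(\frac{1}{600} + 2145\right) = 9230 \cdot \frac{1287001}{600} = \frac{1187901923}{60}$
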